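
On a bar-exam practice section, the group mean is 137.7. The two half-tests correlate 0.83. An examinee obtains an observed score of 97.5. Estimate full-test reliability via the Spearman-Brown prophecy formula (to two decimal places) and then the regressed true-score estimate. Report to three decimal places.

101.118

Spearman-Brown: ρ = 2r/(1 + r) = 2(0.83)/(1 + 0.83) = 1.660/1.83 = 0.9071 → 0.91
T̂ = ρX + (1 − ρ)μ
  = 0.91 × 97.5 + 0.09 × 137.7
  = 88.725 + 12.393
  = 101.1180
  ≈ 101.118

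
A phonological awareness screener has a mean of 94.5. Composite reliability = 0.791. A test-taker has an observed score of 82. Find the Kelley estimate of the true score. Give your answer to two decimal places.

84.61

T̂ = ρX + (1 − ρ)μ
  = 0.791 × 82 + 0.209 × 94.5
  = 64.862 + 19.7505
  = 84.613
  ≈ 84.61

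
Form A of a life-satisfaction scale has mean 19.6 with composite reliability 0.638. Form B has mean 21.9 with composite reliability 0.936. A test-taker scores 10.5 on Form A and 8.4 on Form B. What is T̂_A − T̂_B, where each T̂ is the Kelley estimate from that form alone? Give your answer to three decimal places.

4.530

T̂_A = 0.638(10.5) + 0.362(19.6) = 13.79420
T̂_B = 0.936(8.4) + 0.064(21.9) = 9.26400
T̂_A − T̂_B = 4.53020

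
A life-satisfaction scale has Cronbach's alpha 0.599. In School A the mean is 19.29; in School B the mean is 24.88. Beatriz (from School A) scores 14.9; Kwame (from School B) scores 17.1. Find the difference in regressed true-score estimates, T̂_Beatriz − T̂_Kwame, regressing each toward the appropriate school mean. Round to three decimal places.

-3.559

T̂_Beatriz = 0.599(14.9) + 0.401(19.29) = 16.66039
T̂_Kwame = 0.599(17.1) + 0.401(24.88) = 20.21978
Difference = 16.66039 − 20.21978 = -3.55939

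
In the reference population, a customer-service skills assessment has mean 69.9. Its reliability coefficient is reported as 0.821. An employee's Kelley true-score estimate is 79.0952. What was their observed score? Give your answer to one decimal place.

81.1

T̂ = ρX + (1 − ρ)μ  ⇒  X = (T̂ − (1 − ρ)μ) / ρ
X = (79.0952 − 0.179 × 69.9) / 0.821 = (79.0952 − 12.5121) / 0.821 = 66.5831 / 0.821 = 81.100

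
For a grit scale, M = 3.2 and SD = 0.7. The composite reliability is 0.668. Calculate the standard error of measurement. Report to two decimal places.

0.40

SEM = SD · √(1 − ρ) = 0.7 × √0.332 = 0.7 × 0.5762 = 0.403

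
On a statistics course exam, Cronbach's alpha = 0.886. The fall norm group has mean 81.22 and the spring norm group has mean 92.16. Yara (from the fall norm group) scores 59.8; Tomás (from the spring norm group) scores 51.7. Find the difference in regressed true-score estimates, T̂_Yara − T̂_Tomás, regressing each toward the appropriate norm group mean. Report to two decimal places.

5.93

T̂_Yara = 0.886(59.8) + 0.114(81.22) = 62.2419
T̂_Tomás = 0.886(51.7) + 0.114(92.16) = 56.3124
Difference = 62.2419 − 56.3124 = 5.9294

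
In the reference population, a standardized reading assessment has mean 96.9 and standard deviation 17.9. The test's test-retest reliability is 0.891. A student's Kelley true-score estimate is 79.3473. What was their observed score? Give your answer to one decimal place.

77.2

T̂ = ρX + (1 − ρ)μ  ⇒  X = (T̂ − (1 − ρ)μ) / ρ
X = (79.3473 − 0.109 × 96.9) / 0.891 = (79.3473 − 10.5621) / 0.891 = 68.7852 / 0.891 = 77.200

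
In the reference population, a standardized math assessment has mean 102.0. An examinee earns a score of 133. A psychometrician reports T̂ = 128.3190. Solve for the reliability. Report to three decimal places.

0.849

T̂ = ρX + (1 − ρ)μ  ⇒  T̂ − μ = ρ(X − μ)
ρ = (T̂ − μ)/(X − μ) = (128.3190 − 102.0) / (133 − 102.0) = 26.3190 / 31.0 = 0.84900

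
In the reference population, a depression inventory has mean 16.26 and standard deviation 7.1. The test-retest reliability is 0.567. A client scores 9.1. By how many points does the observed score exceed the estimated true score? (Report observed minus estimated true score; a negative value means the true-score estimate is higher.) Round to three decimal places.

T̂ = ρX + (1 − ρ)μ
  = 0.567 × 9.1 + 0.433 × 16.26
  = 5.1597 + 7.04058
  = 12.20028
  ≈ 12.2003
X − T̂ = 9.1 − 12.2003 = -3.1003 → -3.100

-3.100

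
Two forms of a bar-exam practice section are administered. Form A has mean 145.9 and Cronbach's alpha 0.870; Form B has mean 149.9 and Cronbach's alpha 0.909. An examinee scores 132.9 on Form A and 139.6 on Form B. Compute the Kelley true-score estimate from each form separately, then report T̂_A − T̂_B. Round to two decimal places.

T̂_A = 0.870(132.9) + 0.130(145.9) = 134.5900
T̂_B = 0.909(139.6) + 0.091(149.9) = 140.5373
T̂_A − T̂_B = -5.9473

-5.95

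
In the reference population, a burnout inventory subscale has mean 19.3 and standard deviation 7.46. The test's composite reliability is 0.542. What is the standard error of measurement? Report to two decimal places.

SEM = SD · √(1 − ρ) = 7.46 × √0.458 = 7.46 × 0.6768 = 5.049

5.05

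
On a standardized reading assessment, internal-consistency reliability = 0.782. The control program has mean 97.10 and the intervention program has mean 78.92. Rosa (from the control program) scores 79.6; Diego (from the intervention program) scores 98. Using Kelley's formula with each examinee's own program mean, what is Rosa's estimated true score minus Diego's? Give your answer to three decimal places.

-10.426

T̂_Rosa = 0.782(79.6) + 0.218(97.10) = 83.41500
T̂_Diego = 0.782(98) + 0.218(78.92) = 93.84056
Difference = 83.41500 − 93.84056 = -10.42556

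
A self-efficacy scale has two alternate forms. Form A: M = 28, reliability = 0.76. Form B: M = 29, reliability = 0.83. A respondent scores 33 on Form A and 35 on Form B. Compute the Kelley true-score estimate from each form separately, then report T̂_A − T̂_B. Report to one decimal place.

T̂_A = 0.76(33) + 0.24(28) = 31.800
T̂_B = 0.83(35) + 0.17(29) = 33.980
T̂_A − T̂_B = -2.180

-2.2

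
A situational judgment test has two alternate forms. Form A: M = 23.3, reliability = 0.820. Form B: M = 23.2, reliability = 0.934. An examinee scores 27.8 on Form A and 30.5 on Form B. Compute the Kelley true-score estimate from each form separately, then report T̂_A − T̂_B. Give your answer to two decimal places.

-3.03

T̂_A = 0.820(27.8) + 0.180(23.3) = 26.9900
T̂_B = 0.934(30.5) + 0.066(23.2) = 30.0182
T̂_A − T̂_B = -3.0282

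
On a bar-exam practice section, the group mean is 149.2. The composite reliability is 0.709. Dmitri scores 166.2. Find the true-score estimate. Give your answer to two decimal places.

161.25

T̂ = 0.709(166.2) + 0.291(149.2) = 117.8358 + 43.4172 = 161.253 → 161.25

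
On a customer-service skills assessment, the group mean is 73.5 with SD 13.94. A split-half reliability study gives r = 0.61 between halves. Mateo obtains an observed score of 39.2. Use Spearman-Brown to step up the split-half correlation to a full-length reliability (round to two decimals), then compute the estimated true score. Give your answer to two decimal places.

47.43

Spearman-Brown: ρ = 2r/(1 + r) = 2(0.61)/(1 + 0.61) = 1.220/1.61 = 0.7578 → 0.76
T̂ = 0.76(39.2) + 0.24(73.5) = 29.792 + 17.640 = 47.432 → 47.43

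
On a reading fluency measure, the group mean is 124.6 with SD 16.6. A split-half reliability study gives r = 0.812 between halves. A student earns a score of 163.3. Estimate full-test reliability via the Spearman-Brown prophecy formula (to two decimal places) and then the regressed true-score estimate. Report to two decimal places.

Spearman-Brown: ρ = 2r/(1 + r) = 2(0.812)/(1 + 0.812) = 1.6240/1.812 = 0.8962 → 0.90
T̂ = ρX + (1 − ρ)μ
  = 0.90 × 163.3 + 0.10 × 124.6
  = 146.970 + 12.460
  = 159.430
  ≈ 159.43

159.43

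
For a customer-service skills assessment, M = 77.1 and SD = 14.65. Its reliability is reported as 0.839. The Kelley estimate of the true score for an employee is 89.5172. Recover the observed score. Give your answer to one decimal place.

91.9

T̂ = ρX + (1 − ρ)μ  ⇒  X = (T̂ − (1 − ρ)μ) / ρ
X = (89.5172 − 0.161 × 77.1) / 0.839 = (89.5172 − 12.4131) / 0.839 = 77.1041 / 0.839 = 91.900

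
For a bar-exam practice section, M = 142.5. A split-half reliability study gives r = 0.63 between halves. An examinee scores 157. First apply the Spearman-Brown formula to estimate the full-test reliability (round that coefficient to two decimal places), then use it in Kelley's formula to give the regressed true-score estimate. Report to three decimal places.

153.665

Spearman-Brown: ρ = 2r/(1 + r) = 2(0.63)/(1 + 0.63) = 1.260/1.63 = 0.7730 → 0.77
T̂ = 0.77(157) + 0.23(142.5) = 120.89 + 32.775 = 153.6650 → 153.665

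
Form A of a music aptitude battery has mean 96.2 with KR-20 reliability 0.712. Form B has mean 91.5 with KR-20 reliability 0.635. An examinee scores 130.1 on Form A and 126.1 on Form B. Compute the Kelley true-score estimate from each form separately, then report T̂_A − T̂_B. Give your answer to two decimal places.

6.87

T̂_A = 0.712(130.1) + 0.288(96.2) = 120.3368
T̂_B = 0.635(126.1) + 0.365(91.5) = 113.4710
T̂_A − T̂_B = 6.8658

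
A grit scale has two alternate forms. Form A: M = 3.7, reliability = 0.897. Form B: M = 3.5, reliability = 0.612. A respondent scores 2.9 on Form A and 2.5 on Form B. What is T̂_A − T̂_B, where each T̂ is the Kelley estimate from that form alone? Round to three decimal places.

T̂_A = 0.897(2.9) + 0.103(3.7) = 2.98240
T̂_B = 0.612(2.5) + 0.388(3.5) = 2.88800
T̂_A − T̂_B = 0.09440

0.094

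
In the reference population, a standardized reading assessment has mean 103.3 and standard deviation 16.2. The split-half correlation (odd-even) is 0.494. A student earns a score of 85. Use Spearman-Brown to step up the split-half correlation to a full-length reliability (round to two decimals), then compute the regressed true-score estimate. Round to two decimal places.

91.22

Spearman-Brown: ρ = 2r/(1 + r) = 2(0.494)/(1 + 0.494) = 0.9880/1.494 = 0.6613 → 0.66
Regress the observed score toward the mean by the unreliability: T̂ = 0.66·85 + 0.34·103.3 = 56.10 + 35.122 = 91.222.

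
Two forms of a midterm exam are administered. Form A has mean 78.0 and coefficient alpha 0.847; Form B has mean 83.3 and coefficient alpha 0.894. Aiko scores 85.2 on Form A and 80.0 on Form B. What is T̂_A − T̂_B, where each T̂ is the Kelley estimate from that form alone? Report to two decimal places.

T̂_A = 0.847(85.2) + 0.153(78.0) = 84.0984
T̂_B = 0.894(80.0) + 0.106(83.3) = 80.3498
T̂_A − T̂_B = 3.7486

3.75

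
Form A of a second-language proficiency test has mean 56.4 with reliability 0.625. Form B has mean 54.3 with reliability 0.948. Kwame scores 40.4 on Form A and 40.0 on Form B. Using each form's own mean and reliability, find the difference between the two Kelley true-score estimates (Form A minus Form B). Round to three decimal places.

T̂_A = 0.625(40.4) + 0.375(56.4) = 46.40000
T̂_B = 0.948(40.0) + 0.052(54.3) = 40.74360
T̂_A − T̂_B = 5.65640

5.656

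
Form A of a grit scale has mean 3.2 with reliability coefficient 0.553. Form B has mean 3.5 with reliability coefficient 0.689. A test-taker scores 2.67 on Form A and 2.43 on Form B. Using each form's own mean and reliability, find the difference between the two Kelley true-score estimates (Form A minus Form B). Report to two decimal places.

T̂_A = 0.553(2.67) + 0.447(3.2) = 2.9069
T̂_B = 0.689(2.43) + 0.311(3.5) = 2.7628
T̂_A − T̂_B = 0.1441

0.14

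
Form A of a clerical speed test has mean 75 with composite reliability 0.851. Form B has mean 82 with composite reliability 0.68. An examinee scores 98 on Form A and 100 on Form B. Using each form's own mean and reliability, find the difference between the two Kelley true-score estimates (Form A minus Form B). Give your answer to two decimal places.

0.33

T̂_A = 0.851(98) + 0.149(75) = 94.5730
T̂_B = 0.68(100) + 0.32(82) = 94.2400
T̂_A − T̂_B = 0.3330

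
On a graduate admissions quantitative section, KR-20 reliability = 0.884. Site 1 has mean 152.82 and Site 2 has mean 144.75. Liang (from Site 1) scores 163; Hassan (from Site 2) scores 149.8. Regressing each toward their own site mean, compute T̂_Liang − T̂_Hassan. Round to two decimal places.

12.60

T̂_Liang = 0.884(163) + 0.116(152.82) = 161.8191
T̂_Hassan = 0.884(149.8) + 0.116(144.75) = 149.2142
Difference = 161.8191 − 149.2142 = 12.6049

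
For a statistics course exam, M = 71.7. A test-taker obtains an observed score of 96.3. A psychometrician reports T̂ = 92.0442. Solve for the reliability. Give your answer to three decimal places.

T̂ = ρX + (1 − ρ)μ  ⇒  T̂ − μ = ρ(X − μ)
ρ = (T̂ − μ)/(X − μ) = (92.0442 − 71.7) / (96.3 − 71.7) = 20.3442 / 24.6 = 0.82700

0.827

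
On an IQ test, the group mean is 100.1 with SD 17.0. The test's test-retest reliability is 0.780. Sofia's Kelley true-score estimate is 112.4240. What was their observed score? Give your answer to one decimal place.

T̂ = ρX + (1 − ρ)μ  ⇒  X = (T̂ − (1 − ρ)μ) / ρ
X = (112.4240 − 0.220 × 100.1) / 0.780 = (112.4240 − 22.0220) / 0.780 = 90.4020 / 0.780 = 115.900

115.9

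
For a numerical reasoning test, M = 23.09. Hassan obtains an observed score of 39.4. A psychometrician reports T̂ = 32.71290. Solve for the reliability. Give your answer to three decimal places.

0.590

T̂ = ρX + (1 − ρ)μ  ⇒  T̂ − μ = ρ(X − μ)
ρ = (T̂ − μ)/(X − μ) = (32.71290 − 23.09) / (39.4 − 23.09) = 9.62290 / 16.31 = 0.59000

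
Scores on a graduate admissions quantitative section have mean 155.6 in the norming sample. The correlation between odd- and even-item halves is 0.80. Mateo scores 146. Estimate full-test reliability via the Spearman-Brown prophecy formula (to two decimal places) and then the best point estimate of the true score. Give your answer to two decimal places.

Spearman-Brown: ρ = 2r/(1 + r) = 2(0.80)/(1 + 0.80) = 1.600/1.80 = 0.8889 → 0.89
T̂ = ρX + (1 − ρ)μ
  = 0.89 × 146 + 0.11 × 155.6
  = 129.94 + 17.116
  = 147.056
  ≈ 147.06

147.06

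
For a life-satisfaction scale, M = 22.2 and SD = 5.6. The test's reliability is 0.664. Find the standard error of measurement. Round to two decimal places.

SEM = SD · √(1 − ρ) = 5.6 × √0.336 = 5.6 × 0.5797 = 3.246

3.25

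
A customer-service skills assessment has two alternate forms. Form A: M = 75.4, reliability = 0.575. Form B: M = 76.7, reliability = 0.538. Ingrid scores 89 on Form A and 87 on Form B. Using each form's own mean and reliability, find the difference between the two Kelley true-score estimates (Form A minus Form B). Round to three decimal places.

T̂_A = 0.575(89) + 0.425(75.4) = 83.22000
T̂_B = 0.538(87) + 0.462(76.7) = 82.24140
T̂_A − T̂_B = 0.97860

0.979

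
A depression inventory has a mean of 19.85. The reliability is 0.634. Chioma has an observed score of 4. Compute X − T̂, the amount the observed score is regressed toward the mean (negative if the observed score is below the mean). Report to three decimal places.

T̂ = 0.634(4) + 0.366(19.85) = 2.536 + 7.26510 = 9.80110 → 9.8011
X − T̂ = 4 − 9.8011 = -5.8011 → -5.801

-5.801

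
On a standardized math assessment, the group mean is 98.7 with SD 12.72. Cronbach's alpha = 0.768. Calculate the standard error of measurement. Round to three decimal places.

6.127

SEM = SD · √(1 − ρ) = 12.72 × √0.232 = 12.72 × 0.4817 = 6.1268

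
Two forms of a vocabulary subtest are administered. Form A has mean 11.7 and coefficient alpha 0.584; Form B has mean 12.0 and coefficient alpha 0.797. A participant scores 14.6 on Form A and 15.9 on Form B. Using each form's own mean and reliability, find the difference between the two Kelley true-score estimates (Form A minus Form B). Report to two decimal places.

T̂_A = 0.584(14.6) + 0.416(11.7) = 13.3936
T̂_B = 0.797(15.9) + 0.203(12.0) = 15.1083
T̂_A − T̂_B = -1.7147

-1.71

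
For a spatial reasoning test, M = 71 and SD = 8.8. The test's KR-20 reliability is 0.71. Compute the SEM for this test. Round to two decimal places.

SEM = SD · √(1 − ρ) = 8.8 × √0.29 = 8.8 × 0.5385 = 4.739

4.74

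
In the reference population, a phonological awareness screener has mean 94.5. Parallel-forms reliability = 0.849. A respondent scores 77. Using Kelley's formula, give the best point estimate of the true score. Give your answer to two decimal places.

Kelley's formula gives T̂ = 0.849·77 + 0.151·94.5 = 65.373 + 14.2695 = 79.642.

79.64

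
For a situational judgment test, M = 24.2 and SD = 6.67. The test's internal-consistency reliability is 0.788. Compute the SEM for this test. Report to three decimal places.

3.071

SEM = SD · √(1 − ρ) = 6.67 × √0.212 = 6.67 × 0.4604 = 3.0711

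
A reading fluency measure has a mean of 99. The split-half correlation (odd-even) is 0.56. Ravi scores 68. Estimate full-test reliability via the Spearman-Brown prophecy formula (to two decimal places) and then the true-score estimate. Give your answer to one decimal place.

76.7

Spearman-Brown: ρ = 2r/(1 + r) = 2(0.56)/(1 + 0.56) = 1.120/1.56 = 0.7179 → 0.72
T̂ = ρX + (1 − ρ)μ
  = 0.72 × 68 + 0.28 × 99
  = 48.96 + 27.72
  = 76.68
  ≈ 76.7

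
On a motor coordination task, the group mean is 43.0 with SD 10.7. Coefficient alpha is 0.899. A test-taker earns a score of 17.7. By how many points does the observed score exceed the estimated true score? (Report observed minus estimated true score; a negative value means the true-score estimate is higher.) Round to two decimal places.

-2.56

T̂ = ρX + (1 − ρ)μ
  = 0.899 × 17.7 + 0.101 × 43.0
  = 15.9123 + 4.3430
  = 20.2553
  ≈ 20.255
X − T̂ = 17.7 − 20.255 = -2.555 → -2.56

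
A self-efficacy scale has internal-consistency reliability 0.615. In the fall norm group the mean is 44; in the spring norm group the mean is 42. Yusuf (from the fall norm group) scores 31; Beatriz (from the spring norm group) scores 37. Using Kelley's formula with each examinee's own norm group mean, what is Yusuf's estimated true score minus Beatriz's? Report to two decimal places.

T̂_Yusuf = 0.615(31) + 0.385(44) = 36.0050
T̂_Beatriz = 0.615(37) + 0.385(42) = 38.9250
Difference = 36.0050 − 38.9250 = -2.9200

-2.92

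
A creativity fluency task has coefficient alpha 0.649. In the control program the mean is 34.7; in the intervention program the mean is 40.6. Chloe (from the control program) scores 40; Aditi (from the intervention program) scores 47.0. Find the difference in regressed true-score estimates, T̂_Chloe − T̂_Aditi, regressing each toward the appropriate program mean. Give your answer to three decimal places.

-6.614

T̂_Chloe = 0.649(40) + 0.351(34.7) = 38.13970
T̂_Aditi = 0.649(47.0) + 0.351(40.6) = 44.75360
Difference = 38.13970 − 44.75360 = -6.61390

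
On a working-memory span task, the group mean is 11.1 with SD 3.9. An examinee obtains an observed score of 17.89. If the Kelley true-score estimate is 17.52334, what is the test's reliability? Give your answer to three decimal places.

0.946

T̂ = ρX + (1 − ρ)μ  ⇒  T̂ − μ = ρ(X − μ)
ρ = (T̂ − μ)/(X − μ) = (17.52334 − 11.1) / (17.89 − 11.1) = 6.42334 / 6.79 = 0.94600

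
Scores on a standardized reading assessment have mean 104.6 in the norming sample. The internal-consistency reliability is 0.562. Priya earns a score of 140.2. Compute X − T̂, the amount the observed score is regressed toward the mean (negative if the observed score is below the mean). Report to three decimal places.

15.593

T̂ = 0.562(140.2) + 0.438(104.6) = 78.7924 + 45.8148 = 124.60720 → 124.6072
X − T̂ = 140.2 − 124.6072 = 15.5928 → 15.593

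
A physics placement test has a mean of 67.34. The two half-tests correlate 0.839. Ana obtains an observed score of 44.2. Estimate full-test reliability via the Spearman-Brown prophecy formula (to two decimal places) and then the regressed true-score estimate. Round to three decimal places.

46.283

Spearman-Brown: ρ = 2r/(1 + r) = 2(0.839)/(1 + 0.839) = 1.6780/1.839 = 0.9125 → 0.91
Weight the observed score by reliability and the mean by (1 − reliability): T̂ = 0.91·44.2 + 0.09·67.34 = 40.222 + 6.0606 = 46.2826.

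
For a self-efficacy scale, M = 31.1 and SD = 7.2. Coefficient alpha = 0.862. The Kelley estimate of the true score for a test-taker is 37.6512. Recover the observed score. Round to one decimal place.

T̂ = ρX + (1 − ρ)μ  ⇒  X = (T̂ − (1 − ρ)μ) / ρ
X = (37.6512 − 0.138 × 31.1) / 0.862 = (37.6512 − 4.2918) / 0.862 = 33.3594 / 0.862 = 38.700

38.7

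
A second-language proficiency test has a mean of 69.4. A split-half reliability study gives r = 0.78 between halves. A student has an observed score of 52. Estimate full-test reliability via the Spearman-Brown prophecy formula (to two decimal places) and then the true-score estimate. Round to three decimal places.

Spearman-Brown: ρ = 2r/(1 + r) = 2(0.78)/(1 + 0.78) = 1.560/1.78 = 0.8764 → 0.88
T̂ = 0.88(52) + 0.12(69.4) = 45.76 + 8.328 = 54.0880 → 54.088

54.088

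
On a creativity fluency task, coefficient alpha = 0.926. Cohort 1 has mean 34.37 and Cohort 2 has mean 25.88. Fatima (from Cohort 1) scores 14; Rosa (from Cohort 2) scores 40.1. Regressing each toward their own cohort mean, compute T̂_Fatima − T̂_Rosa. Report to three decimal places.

-23.540

T̂_Fatima = 0.926(14) + 0.074(34.37) = 15.50738
T̂_Rosa = 0.926(40.1) + 0.074(25.88) = 39.04772
Difference = 15.50738 − 39.04772 = -23.54034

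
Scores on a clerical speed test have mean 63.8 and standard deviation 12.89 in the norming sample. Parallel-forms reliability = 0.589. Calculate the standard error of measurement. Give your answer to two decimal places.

8.26

SEM = SD · √(1 − ρ) = 12.89 × √0.411 = 12.89 × 0.6411 = 8.264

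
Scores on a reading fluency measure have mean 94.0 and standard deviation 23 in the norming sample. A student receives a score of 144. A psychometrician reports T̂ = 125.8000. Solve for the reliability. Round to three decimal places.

T̂ = ρX + (1 − ρ)μ  ⇒  T̂ − μ = ρ(X − μ)
ρ = (T̂ − μ)/(X − μ) = (125.8000 − 94.0) / (144 − 94.0) = 31.8000 / 50.0 = 0.63600

0.636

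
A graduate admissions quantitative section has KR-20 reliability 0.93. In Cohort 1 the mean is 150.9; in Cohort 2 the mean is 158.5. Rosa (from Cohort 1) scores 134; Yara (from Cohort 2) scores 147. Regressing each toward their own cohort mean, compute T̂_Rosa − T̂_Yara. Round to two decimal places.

T̂_Rosa = 0.93(134) + 0.07(150.9) = 135.1830
T̂_Yara = 0.93(147) + 0.07(158.5) = 147.8050
Difference = 135.1830 − 147.8050 = -12.6220

-12.62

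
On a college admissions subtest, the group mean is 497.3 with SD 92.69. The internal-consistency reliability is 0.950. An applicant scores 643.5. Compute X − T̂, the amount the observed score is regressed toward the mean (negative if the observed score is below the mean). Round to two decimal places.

7.31

T̂ = 0.950(643.5) + 0.050(497.3) = 611.3250 + 24.8650 = 636.1900 → 636.190
X − T̂ = 643.5 − 636.190 = 7.310 → 7.31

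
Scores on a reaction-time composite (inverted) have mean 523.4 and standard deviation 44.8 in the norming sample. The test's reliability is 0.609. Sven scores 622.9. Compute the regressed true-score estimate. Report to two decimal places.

T̂ = ρX + (1 − ρ)μ
  = 0.609 × 622.9 + 0.391 × 523.4
  = 379.3461 + 204.6494
  = 583.995
  ≈ 584.00

584.00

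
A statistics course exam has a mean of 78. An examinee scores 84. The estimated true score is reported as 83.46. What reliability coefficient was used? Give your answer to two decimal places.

0.91

T̂ = ρX + (1 − ρ)μ  ⇒  T̂ − μ = ρ(X − μ)
ρ = (T̂ − μ)/(X − μ) = (83.46 − 78) / (84 − 78) = 5.46 / 6.0 = 0.9100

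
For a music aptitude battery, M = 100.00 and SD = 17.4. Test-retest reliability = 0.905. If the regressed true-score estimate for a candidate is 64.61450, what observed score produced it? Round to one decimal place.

60.9

T̂ = ρX + (1 − ρ)μ  ⇒  X = (T̂ − (1 − ρ)μ) / ρ
X = (64.61450 − 0.095 × 100.00) / 0.905 = (64.61450 − 9.50000) / 0.905 = 55.11450 / 0.905 = 60.900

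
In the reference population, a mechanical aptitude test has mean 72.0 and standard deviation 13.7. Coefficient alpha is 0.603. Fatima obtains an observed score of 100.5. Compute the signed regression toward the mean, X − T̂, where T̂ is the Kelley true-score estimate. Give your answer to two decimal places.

11.31

T̂ = ρX + (1 − ρ)μ
  = 0.603 × 100.5 + 0.397 × 72.0
  = 60.6015 + 28.5840
  = 89.1855
  ≈ 89.186
X − T̂ = 100.5 − 89.186 = 11.314 → 11.31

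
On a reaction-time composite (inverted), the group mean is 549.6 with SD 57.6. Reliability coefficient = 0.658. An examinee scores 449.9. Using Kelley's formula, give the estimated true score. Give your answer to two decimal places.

T̂ = 0.658(449.9) + 0.342(549.6) = 296.0342 + 187.9632 = 483.997 → 484.00

484.00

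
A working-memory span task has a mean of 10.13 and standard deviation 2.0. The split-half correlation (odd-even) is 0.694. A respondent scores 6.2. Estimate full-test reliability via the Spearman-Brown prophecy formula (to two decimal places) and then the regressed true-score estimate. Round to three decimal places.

Spearman-Brown: ρ = 2r/(1 + r) = 2(0.694)/(1 + 0.694) = 1.3880/1.694 = 0.8194 → 0.82
T̂ = 0.82(6.2) + 0.18(10.13) = 5.084 + 1.8234 = 6.9074 → 6.907

6.907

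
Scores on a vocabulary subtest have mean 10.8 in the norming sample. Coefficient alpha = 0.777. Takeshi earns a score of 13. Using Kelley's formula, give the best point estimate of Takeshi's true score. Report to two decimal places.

T̂ = ρX + (1 − ρ)μ
  = 0.777 × 13 + 0.223 × 10.8
  = 10.101 + 2.4084
  = 12.509
  ≈ 12.51

12.51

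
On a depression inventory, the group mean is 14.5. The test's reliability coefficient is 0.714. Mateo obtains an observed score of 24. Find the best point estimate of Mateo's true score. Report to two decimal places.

21.28

T̂ = 0.714(24) + 0.286(14.5) = 17.136 + 4.1470 = 21.283 → 21.28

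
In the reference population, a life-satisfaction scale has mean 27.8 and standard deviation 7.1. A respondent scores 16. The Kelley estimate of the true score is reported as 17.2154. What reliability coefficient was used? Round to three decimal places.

T̂ = ρX + (1 − ρ)μ  ⇒  T̂ − μ = ρ(X − μ)
ρ = (T̂ − μ)/(X − μ) = (17.2154 − 27.8) / (16 − 27.8) = -10.5846 / -11.8 = 0.89700

0.897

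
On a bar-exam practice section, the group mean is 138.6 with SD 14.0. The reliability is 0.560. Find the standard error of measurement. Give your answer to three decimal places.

9.287

SEM = SD · √(1 − ρ) = 14.0 × √0.440 = 14.0 × 0.6633 = 9.2865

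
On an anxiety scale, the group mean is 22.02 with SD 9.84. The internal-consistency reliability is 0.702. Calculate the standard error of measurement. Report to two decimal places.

5.37

SEM = SD · √(1 − ρ) = 9.84 × √0.298 = 9.84 × 0.5459 = 5.372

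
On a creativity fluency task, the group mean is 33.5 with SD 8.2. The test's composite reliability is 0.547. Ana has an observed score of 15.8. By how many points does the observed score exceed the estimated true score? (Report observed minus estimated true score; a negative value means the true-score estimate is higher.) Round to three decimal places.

-8.018

T̂ = 0.547(15.8) + 0.453(33.5) = 8.6426 + 15.1755 = 23.81810 → 23.8181
X − T̂ = 15.8 − 23.8181 = -8.0181 → -8.018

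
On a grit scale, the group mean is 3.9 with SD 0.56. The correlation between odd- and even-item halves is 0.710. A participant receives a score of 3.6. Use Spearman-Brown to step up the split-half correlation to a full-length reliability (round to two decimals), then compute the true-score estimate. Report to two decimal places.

Spearman-Brown: ρ = 2r/(1 + r) = 2(0.710)/(1 + 0.710) = 1.4200/1.710 = 0.8304 → 0.83
T̂ = 0.83(3.6) + 0.17(3.9) = 2.988 + 0.663 = 3.651 → 3.65

3.65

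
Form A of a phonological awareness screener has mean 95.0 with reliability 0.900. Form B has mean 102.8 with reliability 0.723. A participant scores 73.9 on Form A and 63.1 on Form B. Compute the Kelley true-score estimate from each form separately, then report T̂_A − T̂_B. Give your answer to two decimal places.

1.91

T̂_A = 0.900(73.9) + 0.100(95.0) = 76.0100
T̂_B = 0.723(63.1) + 0.277(102.8) = 74.0969
T̂_A − T̂_B = 1.9131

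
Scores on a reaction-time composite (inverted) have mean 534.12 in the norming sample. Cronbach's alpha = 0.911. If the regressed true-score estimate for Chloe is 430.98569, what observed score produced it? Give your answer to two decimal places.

T̂ = ρX + (1 − ρ)μ  ⇒  X = (T̂ − (1 − ρ)μ) / ρ
X = (430.98569 − 0.089 × 534.12) / 0.911 = (430.98569 − 47.53668) / 0.911 = 383.44901 / 0.911 = 420.9100

420.91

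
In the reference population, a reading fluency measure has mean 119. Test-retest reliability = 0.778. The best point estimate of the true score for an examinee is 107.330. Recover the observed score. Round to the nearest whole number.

104

T̂ = ρX + (1 − ρ)μ  ⇒  X = (T̂ − (1 − ρ)μ) / ρ
X = (107.330 − 0.222 × 119) / 0.778 = (107.330 − 26.418) / 0.778 = 80.912 / 0.778 = 104.00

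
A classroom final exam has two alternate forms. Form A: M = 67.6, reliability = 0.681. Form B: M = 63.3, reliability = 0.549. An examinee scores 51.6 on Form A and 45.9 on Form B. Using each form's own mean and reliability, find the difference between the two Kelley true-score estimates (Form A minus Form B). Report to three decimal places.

2.957

T̂_A = 0.681(51.6) + 0.319(67.6) = 56.70400
T̂_B = 0.549(45.9) + 0.451(63.3) = 53.74740
T̂_A − T̂_B = 2.95660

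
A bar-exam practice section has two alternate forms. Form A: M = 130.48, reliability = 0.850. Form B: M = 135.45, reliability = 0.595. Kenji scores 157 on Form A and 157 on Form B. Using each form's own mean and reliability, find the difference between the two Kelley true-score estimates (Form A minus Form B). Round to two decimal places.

4.75

T̂_A = 0.850(157) + 0.150(130.48) = 153.0220
T̂_B = 0.595(157) + 0.405(135.45) = 148.2722
T̂_A − T̂_B = 4.7498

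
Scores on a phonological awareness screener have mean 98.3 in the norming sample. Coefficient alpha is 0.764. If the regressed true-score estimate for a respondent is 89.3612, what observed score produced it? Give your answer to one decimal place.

86.6

T̂ = ρX + (1 − ρ)μ  ⇒  X = (T̂ − (1 − ρ)μ) / ρ
X = (89.3612 − 0.236 × 98.3) / 0.764 = (89.3612 − 23.1988) / 0.764 = 66.1624 / 0.764 = 86.600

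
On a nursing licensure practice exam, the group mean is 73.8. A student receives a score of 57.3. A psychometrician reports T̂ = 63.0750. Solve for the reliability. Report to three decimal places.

0.650

T̂ = ρX + (1 − ρ)μ  ⇒  T̂ − μ = ρ(X − μ)
ρ = (T̂ − μ)/(X − μ) = (63.0750 − 73.8) / (57.3 − 73.8) = -10.7250 / -16.5 = 0.65000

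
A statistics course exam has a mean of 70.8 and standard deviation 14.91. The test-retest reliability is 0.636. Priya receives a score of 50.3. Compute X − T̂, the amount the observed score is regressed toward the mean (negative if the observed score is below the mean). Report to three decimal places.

T̂ = ρX + (1 − ρ)μ
  = 0.636 × 50.3 + 0.364 × 70.8
  = 31.9908 + 25.7712
  = 57.76200
  ≈ 57.7620
X − T̂ = 50.3 − 57.7620 = -7.4620 → -7.462

-7.462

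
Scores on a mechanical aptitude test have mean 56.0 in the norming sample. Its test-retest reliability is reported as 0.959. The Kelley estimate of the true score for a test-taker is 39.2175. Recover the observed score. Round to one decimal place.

38.5

T̂ = ρX + (1 − ρ)μ  ⇒  X = (T̂ − (1 − ρ)μ) / ρ
X = (39.2175 − 0.041 × 56.0) / 0.959 = (39.2175 − 2.2960) / 0.959 = 36.9215 / 0.959 = 38.500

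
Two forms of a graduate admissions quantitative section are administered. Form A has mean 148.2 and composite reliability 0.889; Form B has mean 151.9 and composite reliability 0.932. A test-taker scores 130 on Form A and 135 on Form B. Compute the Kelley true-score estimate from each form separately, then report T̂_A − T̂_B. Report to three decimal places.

-4.129

T̂_A = 0.889(130) + 0.111(148.2) = 132.02020
T̂_B = 0.932(135) + 0.068(151.9) = 136.14920
T̂_A − T̂_B = -4.12900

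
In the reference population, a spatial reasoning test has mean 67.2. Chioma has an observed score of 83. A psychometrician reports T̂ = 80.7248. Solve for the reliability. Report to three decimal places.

T̂ = ρX + (1 − ρ)μ  ⇒  T̂ − μ = ρ(X − μ)
ρ = (T̂ − μ)/(X − μ) = (80.7248 − 67.2) / (83 − 67.2) = 13.5248 / 15.8 = 0.85600

0.856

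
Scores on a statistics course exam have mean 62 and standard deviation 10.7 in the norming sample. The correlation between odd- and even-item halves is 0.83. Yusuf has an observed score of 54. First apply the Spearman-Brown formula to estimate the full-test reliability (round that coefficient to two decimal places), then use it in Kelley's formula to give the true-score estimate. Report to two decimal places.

54.72

Spearman-Brown: ρ = 2r/(1 + r) = 2(0.83)/(1 + 0.83) = 1.660/1.83 = 0.9071 → 0.91
Regress the observed score toward the mean by the unreliability: T̂ = 0.91·54 + 0.09·62 = 49.14 + 5.58 = 54.720.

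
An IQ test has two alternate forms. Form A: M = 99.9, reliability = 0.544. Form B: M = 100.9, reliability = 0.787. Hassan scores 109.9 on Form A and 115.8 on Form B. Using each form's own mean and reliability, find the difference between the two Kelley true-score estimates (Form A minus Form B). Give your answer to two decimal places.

-7.29

T̂_A = 0.544(109.9) + 0.456(99.9) = 105.3400
T̂_B = 0.787(115.8) + 0.213(100.9) = 112.6263
T̂_A − T̂_B = -7.2863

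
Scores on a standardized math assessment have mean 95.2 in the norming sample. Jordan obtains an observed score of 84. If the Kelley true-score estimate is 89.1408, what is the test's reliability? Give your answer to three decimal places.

0.541

T̂ = ρX + (1 − ρ)μ  ⇒  T̂ − μ = ρ(X − μ)
ρ = (T̂ − μ)/(X − μ) = (89.1408 − 95.2) / (84 − 95.2) = -6.0592 / -11.2 = 0.54100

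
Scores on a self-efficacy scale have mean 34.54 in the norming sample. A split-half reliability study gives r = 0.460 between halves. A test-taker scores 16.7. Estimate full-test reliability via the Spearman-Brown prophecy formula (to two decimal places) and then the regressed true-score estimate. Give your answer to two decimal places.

23.30

Spearman-Brown: ρ = 2r/(1 + r) = 2(0.460)/(1 + 0.460) = 0.9200/1.460 = 0.6301 → 0.63
T̂ = 0.63(16.7) + 0.37(34.54) = 10.521 + 12.7798 = 23.301 → 23.30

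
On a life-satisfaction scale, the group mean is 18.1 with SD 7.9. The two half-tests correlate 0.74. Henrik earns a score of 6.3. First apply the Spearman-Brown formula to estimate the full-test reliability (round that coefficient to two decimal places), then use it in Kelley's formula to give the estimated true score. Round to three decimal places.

Spearman-Brown: ρ = 2r/(1 + r) = 2(0.74)/(1 + 0.74) = 1.480/1.74 = 0.8506 → 0.85
Regress the observed score toward the mean by the unreliability: T̂ = 0.85·6.3 + 0.15·18.1 = 5.355 + 2.715 = 8.0700.

8.070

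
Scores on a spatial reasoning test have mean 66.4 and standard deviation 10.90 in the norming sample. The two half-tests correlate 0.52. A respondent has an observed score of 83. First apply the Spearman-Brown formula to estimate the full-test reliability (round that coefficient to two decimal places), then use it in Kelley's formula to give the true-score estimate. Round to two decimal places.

77.69

Spearman-Brown: ρ = 2r/(1 + r) = 2(0.52)/(1 + 0.52) = 1.040/1.52 = 0.6842 → 0.68
T̂ = 0.68(83) + 0.32(66.4) = 56.44 + 21.248 = 77.688 → 77.69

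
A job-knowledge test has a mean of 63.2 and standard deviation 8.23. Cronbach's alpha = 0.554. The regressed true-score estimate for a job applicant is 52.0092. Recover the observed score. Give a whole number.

T̂ = ρX + (1 − ρ)μ  ⇒  X = (T̂ − (1 − ρ)μ) / ρ
X = (52.0092 − 0.446 × 63.2) / 0.554 = (52.0092 − 28.1872) / 0.554 = 23.8220 / 0.554 = 43.00

43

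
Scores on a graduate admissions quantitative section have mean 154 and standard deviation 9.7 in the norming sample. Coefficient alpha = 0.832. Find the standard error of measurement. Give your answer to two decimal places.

3.98

SEM = SD · √(1 − ρ) = 9.7 × √0.168 = 9.7 × 0.4099 = 3.976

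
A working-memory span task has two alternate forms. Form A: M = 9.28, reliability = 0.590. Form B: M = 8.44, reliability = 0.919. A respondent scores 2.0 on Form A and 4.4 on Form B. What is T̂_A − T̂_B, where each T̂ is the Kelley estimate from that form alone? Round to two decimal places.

T̂_A = 0.590(2.0) + 0.410(9.28) = 4.9848
T̂_B = 0.919(4.4) + 0.081(8.44) = 4.7272
T̂_A − T̂_B = 0.2576

0.26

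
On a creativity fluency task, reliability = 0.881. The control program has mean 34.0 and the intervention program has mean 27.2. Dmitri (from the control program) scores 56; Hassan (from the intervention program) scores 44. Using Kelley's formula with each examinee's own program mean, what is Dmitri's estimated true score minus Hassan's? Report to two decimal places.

T̂_Dmitri = 0.881(56) + 0.119(34.0) = 53.3820
T̂_Hassan = 0.881(44) + 0.119(27.2) = 42.0008
Difference = 53.3820 − 42.0008 = 11.3812

11.38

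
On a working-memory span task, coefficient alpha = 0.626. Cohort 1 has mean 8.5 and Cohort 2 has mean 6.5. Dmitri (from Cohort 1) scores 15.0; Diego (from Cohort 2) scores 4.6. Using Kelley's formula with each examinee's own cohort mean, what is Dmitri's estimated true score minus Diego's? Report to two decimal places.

7.26

T̂_Dmitri = 0.626(15.0) + 0.374(8.5) = 12.5690
T̂_Diego = 0.626(4.6) + 0.374(6.5) = 5.3106
Difference = 12.5690 − 5.3106 = 7.2584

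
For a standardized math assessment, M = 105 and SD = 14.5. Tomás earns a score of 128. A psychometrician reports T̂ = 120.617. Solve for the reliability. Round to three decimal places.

T̂ = ρX + (1 − ρ)μ  ⇒  T̂ − μ = ρ(X − μ)
ρ = (T̂ − μ)/(X − μ) = (120.617 − 105) / (128 − 105) = 15.617 / 23.0 = 0.67900

0.679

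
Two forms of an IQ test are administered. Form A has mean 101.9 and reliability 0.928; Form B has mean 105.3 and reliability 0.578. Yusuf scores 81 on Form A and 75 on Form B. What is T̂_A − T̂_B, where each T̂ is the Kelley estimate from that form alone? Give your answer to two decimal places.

T̂_A = 0.928(81) + 0.072(101.9) = 82.5048
T̂_B = 0.578(75) + 0.422(105.3) = 87.7866
T̂_A − T̂_B = -5.2818

-5.28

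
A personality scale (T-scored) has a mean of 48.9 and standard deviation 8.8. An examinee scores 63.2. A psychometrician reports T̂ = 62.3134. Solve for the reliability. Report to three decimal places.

0.938

T̂ = ρX + (1 − ρ)μ  ⇒  T̂ − μ = ρ(X − μ)
ρ = (T̂ − μ)/(X − μ) = (62.3134 − 48.9) / (63.2 − 48.9) = 13.4134 / 14.3 = 0.93800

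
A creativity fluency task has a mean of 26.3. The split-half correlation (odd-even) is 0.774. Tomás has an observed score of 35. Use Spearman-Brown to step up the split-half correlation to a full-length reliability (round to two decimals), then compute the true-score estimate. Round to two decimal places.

33.87

Spearman-Brown: ρ = 2r/(1 + r) = 2(0.774)/(1 + 0.774) = 1.5480/1.774 = 0.8726 → 0.87
T̂ = 0.87(35) + 0.13(26.3) = 30.45 + 3.419 = 33.869 → 33.87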